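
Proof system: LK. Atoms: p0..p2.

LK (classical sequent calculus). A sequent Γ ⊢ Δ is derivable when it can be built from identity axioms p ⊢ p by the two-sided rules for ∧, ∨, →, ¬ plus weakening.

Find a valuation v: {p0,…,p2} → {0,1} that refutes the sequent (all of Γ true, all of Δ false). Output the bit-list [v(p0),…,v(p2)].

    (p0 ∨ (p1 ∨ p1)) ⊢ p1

Search for a countermodel by truth-table:
  v=000: Γ:[(p0 ∨ (p1 ∨ p1))=F] Δ:[p1=F] refutes=False
  v=001: Γ:[(p0 ∨ (p1 ∨ p1))=F] Δ:[p1=F] refutes=False
  v=010: Γ:[(p0 ∨ (p1 ∨ p1))=T] Δ:[p1=T] refutes=False
  v=011: Γ:[(p0 ∨ (p1 ∨ p1))=T] Δ:[p1=T] refutes=False
  v=100: Γ:[(p0 ∨ (p1 ∨ p1))=T] Δ:[p1=F] refutes=True  ← countermodel

Result: [1, 0, 0]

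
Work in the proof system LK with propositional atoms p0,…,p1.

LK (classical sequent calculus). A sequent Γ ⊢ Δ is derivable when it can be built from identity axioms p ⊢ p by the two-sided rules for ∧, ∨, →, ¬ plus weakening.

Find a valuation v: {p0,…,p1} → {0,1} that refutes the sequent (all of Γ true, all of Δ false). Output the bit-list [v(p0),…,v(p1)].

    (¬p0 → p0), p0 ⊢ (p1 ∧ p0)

Enumerate valuations to refute Γ ⊢ Δ:
  v=00: Γ:[(¬p0 → p0)=F, p0=F] Δ:[(p1 ∧ p0)=F] refutes=False
  v=01: Γ:[(¬p0 → p0)=F, p0=F] Δ:[(p1 ∧ p0)=F] refutes=False
  v=10: Γ:[(¬p0 → p0)=T, p0=T] Δ:[(p1 ∧ p0)=F] refutes=True  ← countermodel

Result: [1, 0]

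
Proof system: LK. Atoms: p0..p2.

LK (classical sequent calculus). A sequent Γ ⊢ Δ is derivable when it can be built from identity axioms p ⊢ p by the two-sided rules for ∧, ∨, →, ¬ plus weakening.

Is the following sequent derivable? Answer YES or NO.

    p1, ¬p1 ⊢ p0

Derivation (root first):
[¬L] p1, ¬p1 ⊢ p0
  [WR] p1 ⊢ p1, p0
    [Ax] p1 ⊢ p1

Result: YES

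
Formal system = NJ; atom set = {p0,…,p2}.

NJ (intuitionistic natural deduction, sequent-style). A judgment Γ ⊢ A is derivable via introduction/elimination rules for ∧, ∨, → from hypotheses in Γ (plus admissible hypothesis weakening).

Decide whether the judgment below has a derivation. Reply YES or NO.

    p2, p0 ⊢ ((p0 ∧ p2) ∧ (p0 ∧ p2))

Derivation trace:
[∧I] p2, p0 ⊢ ((p0 ∧ p2) ∧ (p0 ∧ p2))
  [∧I] p2, p0 ⊢ (p0 ∧ p2)
    [Ax] p0 ⊢ p0
    [Ax] p2 ⊢ p2
  [Wk] p2, p0, p2 ⊢ (p0 ∧ p2)
    [∧I] p2, p0 ⊢ (p0 ∧ p2)
      [Ax] p0 ⊢ p0
      [Ax] p2 ⊢ p2

Result: YES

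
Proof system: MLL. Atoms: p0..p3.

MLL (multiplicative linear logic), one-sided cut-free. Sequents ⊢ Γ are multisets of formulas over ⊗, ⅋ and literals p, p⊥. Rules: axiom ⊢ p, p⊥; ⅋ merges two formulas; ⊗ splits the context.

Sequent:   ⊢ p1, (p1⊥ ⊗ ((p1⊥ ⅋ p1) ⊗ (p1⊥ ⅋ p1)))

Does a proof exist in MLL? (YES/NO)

Derivation (root first):
[⊗]  ⊢ p1, (p1⊥ ⊗ ((p1⊥ ⅋ p1) ⊗ (p1⊥ ⅋ p1)))
  [Ax]  ⊢ p1, p1⊥
  [⊗]  ⊢ ((p1⊥ ⅋ p1) ⊗ (p1⊥ ⅋ p1))
    [⅋]  ⊢ (p1⊥ ⅋ p1)
      [Ax]  ⊢ p1, p1⊥
    [⅋]  ⊢ (p1⊥ ⅋ p1)
      [Ax]  ⊢ p1, p1⊥

Result: YES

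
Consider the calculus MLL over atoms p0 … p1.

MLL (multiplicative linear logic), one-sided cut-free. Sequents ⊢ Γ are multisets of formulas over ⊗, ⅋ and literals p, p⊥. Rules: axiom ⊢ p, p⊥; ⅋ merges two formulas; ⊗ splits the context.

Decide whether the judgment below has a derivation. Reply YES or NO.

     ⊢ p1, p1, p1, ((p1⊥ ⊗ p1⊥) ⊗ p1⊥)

Derivation trace:
[⊗]  ⊢ p1, p1, p1, ((p1⊥ ⊗ p1⊥) ⊗ p1⊥)
  [⊗]  ⊢ p1, p1, (p1⊥ ⊗ p1⊥)
    [Ax]  ⊢ p1, p1⊥
    [Ax]  ⊢ p1, p1⊥
  [Ax]  ⊢ p1, p1⊥

Result: YES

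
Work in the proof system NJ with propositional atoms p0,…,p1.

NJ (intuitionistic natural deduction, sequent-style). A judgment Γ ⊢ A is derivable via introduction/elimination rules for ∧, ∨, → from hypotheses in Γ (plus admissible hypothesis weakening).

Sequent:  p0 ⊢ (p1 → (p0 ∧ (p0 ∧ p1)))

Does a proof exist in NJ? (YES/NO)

Proof tree:
[→I] p0 ⊢ (p1 → (p0 ∧ (p0 ∧ p1)))
  [∧I] p1, p0 ⊢ (p0 ∧ (p0 ∧ p1))
    [Ax] p0 ⊢ p0
    [∧I] p1, p0 ⊢ (p0 ∧ p1)
      [Ax] p0 ⊢ p0
      [Ax] p1 ⊢ p1

Result: YES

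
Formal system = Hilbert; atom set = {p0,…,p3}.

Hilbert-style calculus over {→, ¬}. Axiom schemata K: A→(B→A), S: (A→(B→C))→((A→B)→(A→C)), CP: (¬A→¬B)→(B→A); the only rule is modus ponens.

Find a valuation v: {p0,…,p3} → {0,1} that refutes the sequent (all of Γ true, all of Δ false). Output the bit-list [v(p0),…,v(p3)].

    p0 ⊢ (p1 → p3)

Search for a countermodel by truth-table:
  v=0000: Γ:[p0=F] Δ:[(p1 → p3)=T] refutes=False
  v=0001: Γ:[p0=F] Δ:[(p1 → p3)=T] refutes=False
  v=0010: Γ:[p0=F] Δ:[(p1 → p3)=T] refutes=False
  v=0011: Γ:[p0=F] Δ:[(p1 → p3)=T] refutes=False
  v=0100: Γ:[p0=F] Δ:[(p1 → p3)=F] refutes=False
  v=0101: Γ:[p0=F] Δ:[(p1 → p3)=T] refutes=False
  v=0110: Γ:[p0=F] Δ:[(p1 → p3)=F] refutes=False
  v=0111: Γ:[p0=F] Δ:[(p1 → p3)=T] refutes=False
  v=1000: Γ:[p0=T] Δ:[(p1 → p3)=T] refutes=False
  v=1001: Γ:[p0=T] Δ:[(p1 → p3)=T] refutes=False
  v=1010: Γ:[p0=T] Δ:[(p1 → p3)=T] refutes=False
  v=1011: Γ:[p0=T] Δ:[(p1 → p3)=T] refutes=False
  v=1100: Γ:[p0=T] Δ:[(p1 → p3)=F] refutes=True  ← countermodel

Result: [1, 1, 0, 0]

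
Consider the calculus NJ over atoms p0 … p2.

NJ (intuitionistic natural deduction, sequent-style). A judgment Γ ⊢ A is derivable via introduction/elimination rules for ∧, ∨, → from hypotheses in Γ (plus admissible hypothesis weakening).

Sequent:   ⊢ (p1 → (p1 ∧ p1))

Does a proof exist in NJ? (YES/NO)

Derivation (root first):
[→I]  ⊢ (p1 → (p1 ∧ p1))
  [∧I] p1 ⊢ (p1 ∧ p1)
    [Ax] p1 ⊢ p1
    [Ax] p1 ⊢ p1

Result: YES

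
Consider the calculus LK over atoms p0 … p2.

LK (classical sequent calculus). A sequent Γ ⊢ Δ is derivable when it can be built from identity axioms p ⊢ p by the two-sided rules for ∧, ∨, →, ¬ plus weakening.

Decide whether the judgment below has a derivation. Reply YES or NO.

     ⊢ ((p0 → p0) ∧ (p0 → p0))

Derivation (root first):
[∧R]  ⊢ ((p0 → p0) ∧ (p0 → p0))
  [→R]  ⊢ (p0 → p0)
    [Ax] p0 ⊢ p0
  [→R]  ⊢ (p0 → p0)
    [Ax] p0 ⊢ p0

Result: YES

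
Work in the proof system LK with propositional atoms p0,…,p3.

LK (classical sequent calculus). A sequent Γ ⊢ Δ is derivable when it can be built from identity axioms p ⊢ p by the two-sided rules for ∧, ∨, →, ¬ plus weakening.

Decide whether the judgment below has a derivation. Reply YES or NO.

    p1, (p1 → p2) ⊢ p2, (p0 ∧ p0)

Derivation trace:
[→L] p1, (p1 → p2) ⊢ p2, (p0 ∧ p0)
  [Ax] p1 ⊢ p1
  [∧R] p2 ⊢ p2, (p0 ∧ p0)
    [WR] p2 ⊢ p2, p0
      [Ax] p2 ⊢ p2
    [WR] p2 ⊢ p2, p0
      [Ax] p2 ⊢ p2

Result: YES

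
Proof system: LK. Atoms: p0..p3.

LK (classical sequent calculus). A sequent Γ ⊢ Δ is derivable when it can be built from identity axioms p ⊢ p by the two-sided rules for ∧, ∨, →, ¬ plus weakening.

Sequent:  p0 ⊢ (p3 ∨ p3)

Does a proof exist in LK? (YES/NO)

Truth-table refutation:
  v=0000: Γ:[p0=F] Δ:[(p3 ∨ p3)=F] refutes=False
  v=0001: Γ:[p0=F] Δ:[(p3 ∨ p3)=T] refutes=False
  v=0010: Γ:[p0=F] Δ:[(p3 ∨ p3)=F] refutes=False
  v=0011: Γ:[p0=F] Δ:[(p3 ∨ p3)=T] refutes=False
  v=0100: Γ:[p0=F] Δ:[(p3 ∨ p3)=F] refutes=False
  v=0101: Γ:[p0=F] Δ:[(p3 ∨ p3)=T] refutes=False
  v=0110: Γ:[p0=F] Δ:[(p3 ∨ p3)=F] refutes=False
  v=0111: Γ:[p0=F] Δ:[(p3 ∨ p3)=T] refutes=False
  v=1000: Γ:[p0=T] Δ:[(p3 ∨ p3)=F] refutes=True  ← countermodel

Result: NO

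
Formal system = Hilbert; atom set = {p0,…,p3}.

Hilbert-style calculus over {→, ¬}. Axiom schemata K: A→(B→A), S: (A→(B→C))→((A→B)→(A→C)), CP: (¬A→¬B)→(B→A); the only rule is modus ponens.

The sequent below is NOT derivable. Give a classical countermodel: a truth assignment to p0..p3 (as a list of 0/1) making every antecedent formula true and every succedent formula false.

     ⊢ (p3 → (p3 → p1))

Truth-table refutation:
  v=0000: Γ:[] Δ:[(p3 → (p3 → p1))=T] refutes=False
  v=0001: Γ:[] Δ:[(p3 → (p3 → p1))=F] refutes=True  ← countermodel

Result: [0, 0, 0, 1]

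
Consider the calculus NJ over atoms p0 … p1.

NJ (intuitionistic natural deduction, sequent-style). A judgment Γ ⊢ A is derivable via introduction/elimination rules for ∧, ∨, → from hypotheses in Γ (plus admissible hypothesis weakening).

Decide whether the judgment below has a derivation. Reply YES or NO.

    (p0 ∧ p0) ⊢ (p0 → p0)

Proof tree:
[→I] (p0 ∧ p0) ⊢ (p0 → p0)
  [Wk] p0, (p0 ∧ p0) ⊢ p0
    [Ax] p0 ⊢ p0

Result: YES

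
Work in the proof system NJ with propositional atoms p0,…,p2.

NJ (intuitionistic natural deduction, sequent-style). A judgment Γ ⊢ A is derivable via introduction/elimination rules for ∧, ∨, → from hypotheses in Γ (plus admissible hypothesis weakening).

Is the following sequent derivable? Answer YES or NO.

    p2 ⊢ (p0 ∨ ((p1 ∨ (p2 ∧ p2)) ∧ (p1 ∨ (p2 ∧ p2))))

Derivation (root first):
[∨I₂] p2 ⊢ (p0 ∨ ((p1 ∨ (p2 ∧ p2)) ∧ (p1 ∨ (p2 ∧ p2))))
  [∧I] p2 ⊢ ((p1 ∨ (p2 ∧ p2)) ∧ (p1 ∨ (p2 ∧ p2)))
    [∨I₂] p2 ⊢ (p1 ∨ (p2 ∧ p2))
      [∧I] p2 ⊢ (p2 ∧ p2)
        [Ax] p2 ⊢ p2
        [Ax] p2 ⊢ p2
    [∨I₂] p2 ⊢ (p1 ∨ (p2 ∧ p2))
      [∧I] p2 ⊢ (p2 ∧ p2)
        [Ax] p2 ⊢ p2
        [Ax] p2 ⊢ p2

Result: YES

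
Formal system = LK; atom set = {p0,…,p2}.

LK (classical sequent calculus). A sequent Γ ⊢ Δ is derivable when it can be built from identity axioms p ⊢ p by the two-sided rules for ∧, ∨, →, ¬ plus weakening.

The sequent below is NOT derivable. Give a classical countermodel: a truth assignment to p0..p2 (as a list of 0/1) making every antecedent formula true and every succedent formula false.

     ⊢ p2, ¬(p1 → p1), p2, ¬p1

Truth-table refutation:
  v=000: Γ:[] Δ:[p2=F, ¬(p1 → p1)=F, p2=F, ¬p1=T] refutes=False
  v=001: Γ:[] Δ:[p2=T, ¬(p1 → p1)=F, p2=T, ¬p1=T] refutes=False
  v=010: Γ:[] Δ:[p2=F, ¬(p1 → p1)=F, p2=F, ¬p1=F] refutes=True  ← countermodel

Result: [0, 1, 0]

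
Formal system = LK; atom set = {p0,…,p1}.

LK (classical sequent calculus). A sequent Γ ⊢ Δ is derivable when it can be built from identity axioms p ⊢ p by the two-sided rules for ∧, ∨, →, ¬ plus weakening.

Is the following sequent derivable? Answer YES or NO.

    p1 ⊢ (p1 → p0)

Enumerate valuations to refute Γ ⊢ Δ:
  v=00: Γ:[p1=F] Δ:[(p1 → p0)=T] refutes=False
  v=01: Γ:[p1=T] Δ:[(p1 → p0)=F] refutes=True  ← countermodel

Result: NO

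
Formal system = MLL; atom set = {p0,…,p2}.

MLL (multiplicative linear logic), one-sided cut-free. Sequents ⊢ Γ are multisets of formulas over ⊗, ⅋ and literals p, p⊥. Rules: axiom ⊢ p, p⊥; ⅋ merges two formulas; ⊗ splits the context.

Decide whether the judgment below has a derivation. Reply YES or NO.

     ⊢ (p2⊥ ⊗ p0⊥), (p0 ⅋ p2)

Proof tree:
[⅋]  ⊢ (p2⊥ ⊗ p0⊥), (p0 ⅋ p2)
  [⊗]  ⊢ p2, p0, (p2⊥ ⊗ p0⊥)
    [Ax]  ⊢ p2, p2⊥
    [Ax]  ⊢ p0, p0⊥

Result: YES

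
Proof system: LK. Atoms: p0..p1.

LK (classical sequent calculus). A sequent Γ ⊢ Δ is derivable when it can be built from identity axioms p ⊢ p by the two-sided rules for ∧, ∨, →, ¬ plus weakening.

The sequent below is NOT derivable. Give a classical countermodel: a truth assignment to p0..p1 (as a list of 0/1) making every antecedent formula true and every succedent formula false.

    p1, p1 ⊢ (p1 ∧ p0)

Truth-table refutation:
  v=00: Γ:[p1=F, p1=F] Δ:[(p1 ∧ p0)=F] refutes=False
  v=01: Γ:[p1=T, p1=T] Δ:[(p1 ∧ p0)=F] refutes=True  ← countermodel

Result: [0, 1]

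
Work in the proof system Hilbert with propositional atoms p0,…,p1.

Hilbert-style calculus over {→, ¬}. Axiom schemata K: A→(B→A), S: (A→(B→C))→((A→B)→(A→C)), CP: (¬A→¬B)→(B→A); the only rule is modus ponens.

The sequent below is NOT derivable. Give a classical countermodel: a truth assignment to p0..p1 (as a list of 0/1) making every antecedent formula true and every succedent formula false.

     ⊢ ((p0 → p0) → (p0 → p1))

Search for a countermodel by truth-table:
  v=00: Γ:[] Δ:[((p0 → p0) → (p0 → p1))=T] refutes=False
  v=01: Γ:[] Δ:[((p0 → p0) → (p0 → p1))=T] refutes=False
  v=10: Γ:[] Δ:[((p0 → p0) → (p0 → p1))=F] refutes=True  ← countermodel

Result: [1, 0]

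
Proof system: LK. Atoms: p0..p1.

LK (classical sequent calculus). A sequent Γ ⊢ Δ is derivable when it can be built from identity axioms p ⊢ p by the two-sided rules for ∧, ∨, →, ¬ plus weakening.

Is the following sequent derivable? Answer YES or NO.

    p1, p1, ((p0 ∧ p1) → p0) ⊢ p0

Truth-table refutation:
  v=00: Γ:[p1=F, p1=F, ((p0 ∧ p1) → p0)=T] Δ:[p0=F] refutes=False
  v=01: Γ:[p1=T, p1=T, ((p0 ∧ p1) → p0)=T] Δ:[p0=F] refutes=True  ← countermodel

Result: NO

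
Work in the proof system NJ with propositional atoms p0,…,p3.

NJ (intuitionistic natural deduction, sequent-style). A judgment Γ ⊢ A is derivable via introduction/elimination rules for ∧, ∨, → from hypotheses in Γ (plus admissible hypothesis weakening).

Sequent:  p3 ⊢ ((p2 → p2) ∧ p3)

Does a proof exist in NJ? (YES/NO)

Derivation trace:
[∧I] p3 ⊢ ((p2 → p2) ∧ p3)
  [→I]  ⊢ (p2 → p2)
    [Ax] p2 ⊢ p2
  [Ax] p3 ⊢ p3

Result: YES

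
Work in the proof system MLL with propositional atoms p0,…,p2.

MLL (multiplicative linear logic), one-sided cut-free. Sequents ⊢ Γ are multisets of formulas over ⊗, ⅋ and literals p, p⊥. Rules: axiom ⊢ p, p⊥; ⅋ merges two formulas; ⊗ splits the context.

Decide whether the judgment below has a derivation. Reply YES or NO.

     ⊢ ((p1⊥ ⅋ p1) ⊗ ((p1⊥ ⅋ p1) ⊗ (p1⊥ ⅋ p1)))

Proof tree:
[⊗]  ⊢ ((p1⊥ ⅋ p1) ⊗ ((p1⊥ ⅋ p1) ⊗ (p1⊥ ⅋ p1)))
  [⅋]  ⊢ (p1⊥ ⅋ p1)
    [Ax]  ⊢ p1, p1⊥
  [⊗]  ⊢ ((p1⊥ ⅋ p1) ⊗ (p1⊥ ⅋ p1))
    [⅋]  ⊢ (p1⊥ ⅋ p1)
      [Ax]  ⊢ p1, p1⊥
    [⅋]  ⊢ (p1⊥ ⅋ p1)
      [Ax]  ⊢ p1, p1⊥

Result: YES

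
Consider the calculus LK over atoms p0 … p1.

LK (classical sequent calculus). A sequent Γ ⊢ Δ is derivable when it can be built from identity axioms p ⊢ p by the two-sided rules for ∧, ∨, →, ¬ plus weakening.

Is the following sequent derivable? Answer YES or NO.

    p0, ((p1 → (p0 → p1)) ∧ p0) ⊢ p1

Enumerate valuations to refute Γ ⊢ Δ:
  v=00: Γ:[p0=F, ((p1 → (p0 → p1)) ∧ p0)=F] Δ:[p1=F] refutes=False
  v=01: Γ:[p0=F, ((p1 → (p0 → p1)) ∧ p0)=F] Δ:[p1=T] refutes=False
  v=10: Γ:[p0=T, ((p1 → (p0 → p1)) ∧ p0)=T] Δ:[p1=F] refutes=True  ← countermodel

Result: NO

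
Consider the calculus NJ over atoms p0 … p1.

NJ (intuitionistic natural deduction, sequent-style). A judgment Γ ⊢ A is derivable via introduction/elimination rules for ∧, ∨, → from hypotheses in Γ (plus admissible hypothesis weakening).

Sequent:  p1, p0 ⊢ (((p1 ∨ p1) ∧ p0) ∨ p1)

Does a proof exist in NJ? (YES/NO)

Derivation trace:
[∨I₁] p1, p0 ⊢ (((p1 ∨ p1) ∧ p0) ∨ p1)
  [∧I] p1, p0 ⊢ ((p1 ∨ p1) ∧ p0)
    [∨I₁] p1 ⊢ (p1 ∨ p1)
      [Ax] p1 ⊢ p1
    [→E] p0 ⊢ p0
      [→I]  ⊢ (p0 → p0)
        [Ax] p0 ⊢ p0
      [Ax] p0 ⊢ p0

Result: YES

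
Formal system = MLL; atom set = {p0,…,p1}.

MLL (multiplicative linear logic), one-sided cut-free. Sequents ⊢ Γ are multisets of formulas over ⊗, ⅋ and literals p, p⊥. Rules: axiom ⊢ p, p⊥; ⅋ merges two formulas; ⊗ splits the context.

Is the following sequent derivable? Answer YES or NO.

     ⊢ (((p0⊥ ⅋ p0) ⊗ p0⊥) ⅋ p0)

Proof tree:
[⅋]  ⊢ (((p0⊥ ⅋ p0) ⊗ p0⊥) ⅋ p0)
  [⊗]  ⊢ p0, ((p0⊥ ⅋ p0) ⊗ p0⊥)
    [⅋]  ⊢ (p0⊥ ⅋ p0)
      [Ax]  ⊢ p0, p0⊥
    [Ax]  ⊢ p0, p0⊥

Result: YES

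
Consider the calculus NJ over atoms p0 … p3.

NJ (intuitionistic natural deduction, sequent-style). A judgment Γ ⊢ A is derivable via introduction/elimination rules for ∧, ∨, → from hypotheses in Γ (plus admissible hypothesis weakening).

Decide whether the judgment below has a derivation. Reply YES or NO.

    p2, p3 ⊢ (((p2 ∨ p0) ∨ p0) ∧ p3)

Derivation trace:
[∧I] p2, p3 ⊢ (((p2 ∨ p0) ∨ p0) ∧ p3)
  [∨I₁] p2 ⊢ ((p2 ∨ p0) ∨ p0)
    [∨I₁] p2 ⊢ (p2 ∨ p0)
      [Ax] p2 ⊢ p2
  [Ax] p3 ⊢ p3

Result: YES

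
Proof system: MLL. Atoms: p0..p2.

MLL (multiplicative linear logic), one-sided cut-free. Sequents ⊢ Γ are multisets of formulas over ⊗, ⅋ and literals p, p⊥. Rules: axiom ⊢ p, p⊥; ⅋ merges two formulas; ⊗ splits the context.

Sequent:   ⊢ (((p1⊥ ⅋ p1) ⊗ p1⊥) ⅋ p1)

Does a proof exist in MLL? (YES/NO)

Derivation trace:
[⅋]  ⊢ (((p1⊥ ⅋ p1) ⊗ p1⊥) ⅋ p1)
  [⊗]  ⊢ p1, ((p1⊥ ⅋ p1) ⊗ p1⊥)
    [⅋]  ⊢ (p1⊥ ⅋ p1)
      [Ax]  ⊢ p1, p1⊥
    [Ax]  ⊢ p1, p1⊥

Result: YES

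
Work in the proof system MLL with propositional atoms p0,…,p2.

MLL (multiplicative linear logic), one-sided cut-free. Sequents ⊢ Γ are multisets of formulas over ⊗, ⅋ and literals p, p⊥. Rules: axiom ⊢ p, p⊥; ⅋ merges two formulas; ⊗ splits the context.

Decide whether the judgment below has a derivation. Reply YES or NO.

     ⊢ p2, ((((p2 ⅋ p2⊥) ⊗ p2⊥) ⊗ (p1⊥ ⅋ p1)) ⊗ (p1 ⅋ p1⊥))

Proof tree:
[⊗]  ⊢ p2, ((((p2 ⅋ p2⊥) ⊗ p2⊥) ⊗ (p1⊥ ⅋ p1)) ⊗ (p1 ⅋ p1⊥))
  [⊗]  ⊢ p2, (((p2 ⅋ p2⊥) ⊗ p2⊥) ⊗ (p1⊥ ⅋ p1))
    [⊗]  ⊢ p2, ((p2 ⅋ p2⊥) ⊗ p2⊥)
      [⅋]  ⊢ (p2 ⅋ p2⊥)
        [Ax]  ⊢ p2, p2⊥
      [Ax]  ⊢ p2, p2⊥
    [⅋]  ⊢ (p1⊥ ⅋ p1)
      [Ax]  ⊢ p1, p1⊥
  [⅋]  ⊢ (p1 ⅋ p1⊥)
    [Ax]  ⊢ p1, p1⊥

Result: YES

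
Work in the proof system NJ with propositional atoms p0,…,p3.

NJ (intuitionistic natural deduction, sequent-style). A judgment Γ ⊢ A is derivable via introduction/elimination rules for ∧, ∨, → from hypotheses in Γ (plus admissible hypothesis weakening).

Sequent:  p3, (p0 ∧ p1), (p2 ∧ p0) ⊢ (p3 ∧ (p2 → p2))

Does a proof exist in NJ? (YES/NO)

Proof tree:
[Wk] p3, (p0 ∧ p1), (p2 ∧ p0) ⊢ (p3 ∧ (p2 → p2))
  [Wk] p3, (p0 ∧ p1) ⊢ (p3 ∧ (p2 → p2))
    [∧I] p3 ⊢ (p3 ∧ (p2 → p2))
      [Ax] p3 ⊢ p3
      [→I]  ⊢ (p2 → p2)
        [Ax] p2 ⊢ p2

Result: YES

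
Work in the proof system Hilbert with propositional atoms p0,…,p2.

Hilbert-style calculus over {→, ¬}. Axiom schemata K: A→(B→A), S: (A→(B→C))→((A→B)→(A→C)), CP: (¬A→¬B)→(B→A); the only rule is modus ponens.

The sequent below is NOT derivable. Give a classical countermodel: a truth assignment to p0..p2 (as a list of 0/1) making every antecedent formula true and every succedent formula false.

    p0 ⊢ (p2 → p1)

Truth-table refutation:
  v=000: Γ:[p0=F] Δ:[(p2 → p1)=T] refutes=False
  v=001: Γ:[p0=F] Δ:[(p2 → p1)=F] refutes=False
  v=010: Γ:[p0=F] Δ:[(p2 → p1)=T] refutes=False
  v=011: Γ:[p0=F] Δ:[(p2 → p1)=T] refutes=False
  v=100: Γ:[p0=T] Δ:[(p2 → p1)=T] refutes=False
  v=101: Γ:[p0=T] Δ:[(p2 → p1)=F] refutes=True  ← countermodel

Result: [1, 0, 1]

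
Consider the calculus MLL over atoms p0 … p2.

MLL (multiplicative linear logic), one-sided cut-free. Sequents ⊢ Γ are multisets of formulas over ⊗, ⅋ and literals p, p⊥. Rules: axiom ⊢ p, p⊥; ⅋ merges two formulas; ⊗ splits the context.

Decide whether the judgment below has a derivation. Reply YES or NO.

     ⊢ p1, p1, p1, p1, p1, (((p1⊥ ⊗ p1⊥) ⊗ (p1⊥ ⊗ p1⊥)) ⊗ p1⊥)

Proof tree:
[⊗]  ⊢ p1, p1, p1, p1, p1, (((p1⊥ ⊗ p1⊥) ⊗ (p1⊥ ⊗ p1⊥)) ⊗ p1⊥)
  [⊗]  ⊢ p1, p1, p1, p1, ((p1⊥ ⊗ p1⊥) ⊗ (p1⊥ ⊗ p1⊥))
    [⊗]  ⊢ p1, p1, (p1⊥ ⊗ p1⊥)
      [Ax]  ⊢ p1, p1⊥
      [Ax]  ⊢ p1, p1⊥
    [⊗]  ⊢ p1, p1, (p1⊥ ⊗ p1⊥)
      [Ax]  ⊢ p1, p1⊥
      [Ax]  ⊢ p1, p1⊥
  [Ax]  ⊢ p1, p1⊥

Result: YES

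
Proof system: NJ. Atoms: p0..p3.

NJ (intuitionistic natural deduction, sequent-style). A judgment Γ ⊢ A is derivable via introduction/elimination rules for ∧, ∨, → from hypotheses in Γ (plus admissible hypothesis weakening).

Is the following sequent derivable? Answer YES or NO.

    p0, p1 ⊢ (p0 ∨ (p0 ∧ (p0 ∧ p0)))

Proof tree:
[∨I₂] p0, p1 ⊢ (p0 ∨ (p0 ∧ (p0 ∧ p0)))
  [Wk] p0, p1 ⊢ (p0 ∧ (p0 ∧ p0))
    [∧I] p0 ⊢ (p0 ∧ (p0 ∧ p0))
      [Ax] p0 ⊢ p0
      [∧I] p0 ⊢ (p0 ∧ p0)
        [Ax] p0 ⊢ p0
        [Ax] p0 ⊢ p0

Result: YES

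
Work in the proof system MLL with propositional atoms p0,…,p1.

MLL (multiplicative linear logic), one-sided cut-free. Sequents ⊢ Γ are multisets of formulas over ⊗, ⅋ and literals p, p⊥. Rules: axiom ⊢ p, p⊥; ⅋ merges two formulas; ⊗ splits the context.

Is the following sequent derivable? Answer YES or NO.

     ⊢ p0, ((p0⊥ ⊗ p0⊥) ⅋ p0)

Proof tree:
[⅋]  ⊢ p0, ((p0⊥ ⊗ p0⊥) ⅋ p0)
  [⊗]  ⊢ p0, p0, (p0⊥ ⊗ p0⊥)
    [Ax]  ⊢ p0, p0⊥
    [Ax]  ⊢ p0, p0⊥

Result: YES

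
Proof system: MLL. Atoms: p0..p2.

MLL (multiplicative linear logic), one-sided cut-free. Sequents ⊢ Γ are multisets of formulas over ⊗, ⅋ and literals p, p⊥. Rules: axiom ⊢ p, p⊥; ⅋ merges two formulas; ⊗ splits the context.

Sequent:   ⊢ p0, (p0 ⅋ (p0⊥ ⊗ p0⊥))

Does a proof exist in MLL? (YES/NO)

Derivation (root first):
[⅋]  ⊢ p0, (p0 ⅋ (p0⊥ ⊗ p0⊥))
  [⊗]  ⊢ p0, p0, (p0⊥ ⊗ p0⊥)
    [Ax]  ⊢ p0, p0⊥
    [Ax]  ⊢ p0, p0⊥

Result: YES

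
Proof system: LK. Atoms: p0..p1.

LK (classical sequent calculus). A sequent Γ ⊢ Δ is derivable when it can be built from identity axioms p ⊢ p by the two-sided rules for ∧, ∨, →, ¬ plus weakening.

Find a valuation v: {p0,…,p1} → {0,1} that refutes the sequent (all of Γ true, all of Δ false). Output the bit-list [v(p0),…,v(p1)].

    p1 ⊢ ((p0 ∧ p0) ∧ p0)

Enumerate valuations to refute Γ ⊢ Δ:
  v=00: Γ:[p1=F] Δ:[((p0 ∧ p0) ∧ p0)=F] refutes=False
  v=01: Γ:[p1=T] Δ:[((p0 ∧ p0) ∧ p0)=F] refutes=True  ← countermodel

Result: [0, 1]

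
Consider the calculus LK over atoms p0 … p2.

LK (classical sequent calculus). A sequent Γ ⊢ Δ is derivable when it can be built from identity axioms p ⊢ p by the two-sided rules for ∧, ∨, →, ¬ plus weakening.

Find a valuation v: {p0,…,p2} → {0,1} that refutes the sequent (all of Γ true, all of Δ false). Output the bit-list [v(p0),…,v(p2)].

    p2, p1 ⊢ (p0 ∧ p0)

Search for a countermodel by truth-table:
  v=000: Γ:[p2=F, p1=F] Δ:[(p0 ∧ p0)=F] refutes=False
  v=001: Γ:[p2=T, p1=F] Δ:[(p0 ∧ p0)=F] refutes=False
  v=010: Γ:[p2=F, p1=T] Δ:[(p0 ∧ p0)=F] refutes=False
  v=011: Γ:[p2=T, p1=T] Δ:[(p0 ∧ p0)=F] refutes=True  ← countermodel

Result: [0, 1, 1]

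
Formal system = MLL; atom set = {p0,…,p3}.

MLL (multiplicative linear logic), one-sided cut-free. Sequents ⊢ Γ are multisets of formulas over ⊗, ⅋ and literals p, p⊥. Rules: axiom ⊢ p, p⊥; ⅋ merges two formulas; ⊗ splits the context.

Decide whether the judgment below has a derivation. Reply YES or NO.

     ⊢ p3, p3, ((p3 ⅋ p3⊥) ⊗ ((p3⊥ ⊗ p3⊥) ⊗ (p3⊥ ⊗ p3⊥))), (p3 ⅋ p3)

Derivation (root first):
[⅋]  ⊢ p3, p3, ((p3 ⅋ p3⊥) ⊗ ((p3⊥ ⊗ p3⊥) ⊗ (p3⊥ ⊗ p3⊥))), (p3 ⅋ p3)
  [⊗]  ⊢ p3, p3, p3, p3, ((p3 ⅋ p3⊥) ⊗ ((p3⊥ ⊗ p3⊥) ⊗ (p3⊥ ⊗ p3⊥)))
    [⅋]  ⊢ (p3 ⅋ p3⊥)
      [Ax]  ⊢ p3, p3⊥
    [⊗]  ⊢ p3, p3, p3, p3, ((p3⊥ ⊗ p3⊥) ⊗ (p3⊥ ⊗ p3⊥))
      [⊗]  ⊢ p3, p3, (p3⊥ ⊗ p3⊥)
        [Ax]  ⊢ p3, p3⊥
        [Ax]  ⊢ p3, p3⊥
      [⊗]  ⊢ p3, p3, (p3⊥ ⊗ p3⊥)
        [Ax]  ⊢ p3, p3⊥
        [Ax]  ⊢ p3, p3⊥

Result: YES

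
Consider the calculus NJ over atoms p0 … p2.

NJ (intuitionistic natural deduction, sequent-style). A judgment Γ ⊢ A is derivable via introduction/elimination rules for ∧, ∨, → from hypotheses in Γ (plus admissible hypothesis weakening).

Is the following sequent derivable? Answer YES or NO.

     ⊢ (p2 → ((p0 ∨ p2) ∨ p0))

Derivation (root first):
[→I]  ⊢ (p2 → ((p0 ∨ p2) ∨ p0))
  [∨I₁] p2 ⊢ ((p0 ∨ p2) ∨ p0)
    [∨I₂] p2 ⊢ (p0 ∨ p2)
      [Ax] p2 ⊢ p2

Result: YES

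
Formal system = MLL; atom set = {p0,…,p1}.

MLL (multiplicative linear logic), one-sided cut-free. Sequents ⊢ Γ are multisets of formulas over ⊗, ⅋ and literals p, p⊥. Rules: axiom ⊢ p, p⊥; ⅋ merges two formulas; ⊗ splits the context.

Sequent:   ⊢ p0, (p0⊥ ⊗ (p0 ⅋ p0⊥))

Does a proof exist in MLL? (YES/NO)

Derivation (root first):
[⊗]  ⊢ p0, (p0⊥ ⊗ (p0 ⅋ p0⊥))
  [Ax]  ⊢ p0, p0⊥
  [⅋]  ⊢ (p0 ⅋ p0⊥)
    [Ax]  ⊢ p0, p0⊥

Result: YES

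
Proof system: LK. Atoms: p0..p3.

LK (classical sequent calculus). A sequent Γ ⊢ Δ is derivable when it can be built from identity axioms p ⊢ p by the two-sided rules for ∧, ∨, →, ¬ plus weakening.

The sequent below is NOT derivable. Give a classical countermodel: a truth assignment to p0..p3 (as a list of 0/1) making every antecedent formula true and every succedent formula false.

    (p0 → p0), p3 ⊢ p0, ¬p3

Truth-table refutation:
  v=0000: Γ:[(p0 → p0)=T, p3=F] Δ:[p0=F, ¬p3=T] refutes=False
  v=0001: Γ:[(p0 → p0)=T, p3=T] Δ:[p0=F, ¬p3=F] refutes=True  ← countermodel

Result: [0, 0, 0, 1]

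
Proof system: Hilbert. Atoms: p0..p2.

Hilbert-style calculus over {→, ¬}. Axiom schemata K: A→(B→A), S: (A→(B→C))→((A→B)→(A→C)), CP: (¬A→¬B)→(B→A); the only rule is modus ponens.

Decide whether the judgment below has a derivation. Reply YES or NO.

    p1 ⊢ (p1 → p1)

Derivation trace:
[MP] p1 ⊢ (p1 → p1)
  [K]  ⊢ (p1 → (p1 → p1))
  [MP] p1 ⊢ p1
    [MP] p1 ⊢ (p1 → p1)
      [K]  ⊢ (p1 → (p1 → p1))
      [Hyp] p1 ⊢ p1
    [MP] p1 ⊢ p1
      [MP] p1 ⊢ (p1 → p1)
        [K]  ⊢ (p1 → (p1 → p1))
        [Hyp] p1 ⊢ p1
      [Hyp] p1 ⊢ p1

Result: YES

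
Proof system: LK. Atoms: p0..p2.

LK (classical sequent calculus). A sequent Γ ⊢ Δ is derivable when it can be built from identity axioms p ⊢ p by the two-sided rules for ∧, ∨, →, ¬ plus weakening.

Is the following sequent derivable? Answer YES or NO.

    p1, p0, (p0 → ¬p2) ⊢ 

Truth-table refutation:
  v=000: Γ:[p1=F, p0=F, (p0 → ¬p2)=T] Δ:[] refutes=False
  v=001: Γ:[p1=F, p0=F, (p0 → ¬p2)=T] Δ:[] refutes=False
  v=010: Γ:[p1=T, p0=F, (p0 → ¬p2)=T] Δ:[] refutes=False
  v=011: Γ:[p1=T, p0=F, (p0 → ¬p2)=T] Δ:[] refutes=False
  v=100: Γ:[p1=F, p0=T, (p0 → ¬p2)=T] Δ:[] refutes=False
  v=101: Γ:[p1=F, p0=T, (p0 → ¬p2)=F] Δ:[] refutes=False
  v=110: Γ:[p1=T, p0=T, (p0 → ¬p2)=T] Δ:[] refutes=True  ← countermodel

Result: NO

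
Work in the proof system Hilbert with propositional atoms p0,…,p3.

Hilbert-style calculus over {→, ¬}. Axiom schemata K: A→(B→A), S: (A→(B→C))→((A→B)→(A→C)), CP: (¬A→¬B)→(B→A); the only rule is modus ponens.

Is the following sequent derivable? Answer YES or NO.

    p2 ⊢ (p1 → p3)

Enumerate valuations to refute Γ ⊢ Δ:
  v=0000: Γ:[p2=F] Δ:[(p1 → p3)=T] refutes=False
  v=0001: Γ:[p2=F] Δ:[(p1 → p3)=T] refutes=False
  v=0010: Γ:[p2=T] Δ:[(p1 → p3)=T] refutes=False
  v=0011: Γ:[p2=T] Δ:[(p1 → p3)=T] refutes=False
  v=0100: Γ:[p2=F] Δ:[(p1 → p3)=F] refutes=False
  v=0101: Γ:[p2=F] Δ:[(p1 → p3)=T] refutes=False
  v=0110: Γ:[p2=T] Δ:[(p1 → p3)=F] refutes=True  ← countermodel

Result: NO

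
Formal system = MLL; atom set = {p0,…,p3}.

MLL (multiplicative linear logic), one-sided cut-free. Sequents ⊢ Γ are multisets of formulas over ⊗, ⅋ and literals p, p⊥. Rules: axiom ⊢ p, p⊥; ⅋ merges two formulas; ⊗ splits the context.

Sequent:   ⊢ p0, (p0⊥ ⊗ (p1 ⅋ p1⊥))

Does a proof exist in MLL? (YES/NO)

Proof tree:
[⊗]  ⊢ p0, (p0⊥ ⊗ (p1 ⅋ p1⊥))
  [Ax]  ⊢ p0, p0⊥
  [⅋]  ⊢ (p1 ⅋ p1⊥)
    [Ax]  ⊢ p1, p1⊥

Result: YES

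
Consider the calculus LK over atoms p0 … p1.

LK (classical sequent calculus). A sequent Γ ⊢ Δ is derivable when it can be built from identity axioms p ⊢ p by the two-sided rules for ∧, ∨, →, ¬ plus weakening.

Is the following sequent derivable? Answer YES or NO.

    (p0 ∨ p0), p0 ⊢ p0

Derivation trace:
[WL] (p0 ∨ p0), p0 ⊢ p0
  [∨L] (p0 ∨ p0) ⊢ p0
    [Ax] p0 ⊢ p0
    [Ax] p0 ⊢ p0

Result: YES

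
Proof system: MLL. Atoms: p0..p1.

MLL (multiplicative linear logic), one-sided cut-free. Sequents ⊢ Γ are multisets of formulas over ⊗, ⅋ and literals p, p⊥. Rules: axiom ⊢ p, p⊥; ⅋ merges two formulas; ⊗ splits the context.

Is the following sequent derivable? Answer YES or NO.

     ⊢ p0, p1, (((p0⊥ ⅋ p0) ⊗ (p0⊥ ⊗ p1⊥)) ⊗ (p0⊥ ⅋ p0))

Proof tree:
[⊗]  ⊢ p0, p1, (((p0⊥ ⅋ p0) ⊗ (p0⊥ ⊗ p1⊥)) ⊗ (p0⊥ ⅋ p0))
  [⊗]  ⊢ p0, p1, ((p0⊥ ⅋ p0) ⊗ (p0⊥ ⊗ p1⊥))
    [⅋]  ⊢ (p0⊥ ⅋ p0)
      [Ax]  ⊢ p0, p0⊥
    [⊗]  ⊢ p0, p1, (p0⊥ ⊗ p1⊥)
      [Ax]  ⊢ p0, p0⊥
      [Ax]  ⊢ p1, p1⊥
  [⅋]  ⊢ (p0⊥ ⅋ p0)
    [Ax]  ⊢ p0, p0⊥

Result: YES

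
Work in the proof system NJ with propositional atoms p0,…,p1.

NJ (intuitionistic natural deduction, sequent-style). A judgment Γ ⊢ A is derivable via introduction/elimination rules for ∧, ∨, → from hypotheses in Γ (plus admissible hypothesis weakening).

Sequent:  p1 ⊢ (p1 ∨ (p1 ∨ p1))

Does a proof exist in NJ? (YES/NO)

Derivation (root first):
[∨I₂] p1 ⊢ (p1 ∨ (p1 ∨ p1))
  [∨I₁] p1 ⊢ (p1 ∨ p1)
    [Ax] p1 ⊢ p1

Result: YES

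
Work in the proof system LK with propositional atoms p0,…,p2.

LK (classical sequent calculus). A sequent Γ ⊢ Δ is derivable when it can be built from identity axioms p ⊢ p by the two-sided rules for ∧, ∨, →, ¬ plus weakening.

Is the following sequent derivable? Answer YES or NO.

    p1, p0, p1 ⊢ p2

Search for a countermodel by truth-table:
  v=000: Γ:[p1=F, p0=F, p1=F] Δ:[p2=F] refutes=False
  v=001: Γ:[p1=F, p0=F, p1=F] Δ:[p2=T] refutes=False
  v=010: Γ:[p1=T, p0=F, p1=T] Δ:[p2=F] refutes=False
  v=011: Γ:[p1=T, p0=F, p1=T] Δ:[p2=T] refutes=False
  v=100: Γ:[p1=F, p0=T, p1=F] Δ:[p2=F] refutes=False
  v=101: Γ:[p1=F, p0=T, p1=F] Δ:[p2=T] refutes=False
  v=110: Γ:[p1=T, p0=T, p1=T] Δ:[p2=F] refutes=True  ← countermodel

Result: NO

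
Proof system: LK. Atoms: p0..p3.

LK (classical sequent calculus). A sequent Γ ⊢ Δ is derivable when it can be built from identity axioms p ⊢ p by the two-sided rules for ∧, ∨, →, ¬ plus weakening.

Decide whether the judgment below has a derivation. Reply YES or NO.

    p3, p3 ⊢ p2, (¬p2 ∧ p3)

Proof tree:
[WL] p3, p3 ⊢ p2, (¬p2 ∧ p3)
  [∧R] p3 ⊢ p2, (¬p2 ∧ p3)
    [¬R]  ⊢ p2, ¬p2
      [Ax] p2 ⊢ p2
    [Ax] p3 ⊢ p3

Result: YES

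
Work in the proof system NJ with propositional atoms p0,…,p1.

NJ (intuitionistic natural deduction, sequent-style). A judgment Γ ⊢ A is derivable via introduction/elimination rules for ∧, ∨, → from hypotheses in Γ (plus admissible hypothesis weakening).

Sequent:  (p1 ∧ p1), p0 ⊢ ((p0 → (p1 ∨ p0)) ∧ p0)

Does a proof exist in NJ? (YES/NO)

Derivation trace:
[∧I] (p1 ∧ p1), p0 ⊢ ((p0 → (p1 ∨ p0)) ∧ p0)
  [→I]  ⊢ (p0 → (p1 ∨ p0))
    [∨I₂] p0 ⊢ (p1 ∨ p0)
      [Ax] p0 ⊢ p0
  [Wk] p0, (p1 ∧ p1) ⊢ p0
    [Ax] p0 ⊢ p0

Result: YES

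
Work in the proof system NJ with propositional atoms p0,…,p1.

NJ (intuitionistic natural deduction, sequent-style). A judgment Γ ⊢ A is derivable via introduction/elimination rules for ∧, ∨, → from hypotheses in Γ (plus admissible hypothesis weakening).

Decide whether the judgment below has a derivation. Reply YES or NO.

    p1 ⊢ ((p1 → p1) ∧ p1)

Derivation trace:
[∧I] p1 ⊢ ((p1 → p1) ∧ p1)
  [→I]  ⊢ (p1 → p1)
    [Ax] p1 ⊢ p1
  [Ax] p1 ⊢ p1

Result: YES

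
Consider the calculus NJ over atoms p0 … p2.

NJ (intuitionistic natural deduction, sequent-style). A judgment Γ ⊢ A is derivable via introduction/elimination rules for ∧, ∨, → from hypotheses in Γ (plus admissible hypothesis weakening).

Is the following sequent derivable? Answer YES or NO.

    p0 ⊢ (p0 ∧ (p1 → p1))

Derivation trace:
[∧I] p0 ⊢ (p0 ∧ (p1 → p1))
  [Ax] p0 ⊢ p0
  [→I]  ⊢ (p1 → p1)
    [Ax] p1 ⊢ p1

Result: YES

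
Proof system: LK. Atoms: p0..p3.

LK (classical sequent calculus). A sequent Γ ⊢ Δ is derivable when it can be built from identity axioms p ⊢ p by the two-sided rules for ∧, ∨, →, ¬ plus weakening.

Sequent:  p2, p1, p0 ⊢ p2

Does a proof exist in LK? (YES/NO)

Proof tree:
[WL] p2, p1, p0 ⊢ p2
  [WL] p2, p1 ⊢ p2
    [Ax] p2 ⊢ p2

Result: YES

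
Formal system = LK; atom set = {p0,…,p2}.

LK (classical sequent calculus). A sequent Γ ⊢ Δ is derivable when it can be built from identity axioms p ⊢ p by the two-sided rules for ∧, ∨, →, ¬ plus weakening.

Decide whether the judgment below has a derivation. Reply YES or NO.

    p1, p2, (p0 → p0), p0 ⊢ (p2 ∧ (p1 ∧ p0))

Derivation (root first):
[∧R] p1, p2, (p0 → p0), p0 ⊢ (p2 ∧ (p1 ∧ p0))
  [Ax] p2 ⊢ p2
  [→L] p1, p0, (p0 → p0) ⊢ (p1 ∧ p0)
    [Ax] p0 ⊢ p0
    [∧R] p1, p0 ⊢ (p1 ∧ p0)
      [Ax] p1 ⊢ p1
      [Ax] p0 ⊢ p0

Result: YES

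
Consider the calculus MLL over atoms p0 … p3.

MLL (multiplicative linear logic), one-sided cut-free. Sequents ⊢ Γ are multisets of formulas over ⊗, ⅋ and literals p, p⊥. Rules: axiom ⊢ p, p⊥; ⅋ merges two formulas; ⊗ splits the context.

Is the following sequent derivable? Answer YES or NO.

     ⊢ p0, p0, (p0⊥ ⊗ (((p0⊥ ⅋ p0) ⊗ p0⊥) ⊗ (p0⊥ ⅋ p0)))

Proof tree:
[⊗]  ⊢ p0, p0, (p0⊥ ⊗ (((p0⊥ ⅋ p0) ⊗ p0⊥) ⊗ (p0⊥ ⅋ p0)))
  [Ax]  ⊢ p0, p0⊥
  [⊗]  ⊢ p0, (((p0⊥ ⅋ p0) ⊗ p0⊥) ⊗ (p0⊥ ⅋ p0))
    [⊗]  ⊢ p0, ((p0⊥ ⅋ p0) ⊗ p0⊥)
      [⅋]  ⊢ (p0⊥ ⅋ p0)
        [Ax]  ⊢ p0, p0⊥
      [Ax]  ⊢ p0, p0⊥
    [⅋]  ⊢ (p0⊥ ⅋ p0)
      [Ax]  ⊢ p0, p0⊥

Result: YES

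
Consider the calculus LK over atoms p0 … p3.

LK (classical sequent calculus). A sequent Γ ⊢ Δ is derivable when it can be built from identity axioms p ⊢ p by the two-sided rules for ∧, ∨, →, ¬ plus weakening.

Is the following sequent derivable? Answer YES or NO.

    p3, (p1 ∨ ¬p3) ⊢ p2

Search for a countermodel by truth-table:
  v=0000: Γ:[p3=F, (p1 ∨ ¬p3)=T] Δ:[p2=F] refutes=False
  v=0001: Γ:[p3=T, (p1 ∨ ¬p3)=F] Δ:[p2=F] refutes=False
  v=0010: Γ:[p3=F, (p1 ∨ ¬p3)=T] Δ:[p2=T] refutes=False
  v=0011: Γ:[p3=T, (p1 ∨ ¬p3)=F] Δ:[p2=T] refutes=False
  v=0100: Γ:[p3=F, (p1 ∨ ¬p3)=T] Δ:[p2=F] refutes=False
  v=0101: Γ:[p3=T, (p1 ∨ ¬p3)=T] Δ:[p2=F] refutes=True  ← countermodel

Result: NO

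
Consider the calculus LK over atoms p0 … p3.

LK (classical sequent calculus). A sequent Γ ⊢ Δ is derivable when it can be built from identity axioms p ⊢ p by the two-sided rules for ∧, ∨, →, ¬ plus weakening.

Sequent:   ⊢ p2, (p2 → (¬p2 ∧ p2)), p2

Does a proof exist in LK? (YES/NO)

Derivation trace:
[WR]  ⊢ p2, (p2 → (¬p2 ∧ p2)), p2
  [→R]  ⊢ p2, (p2 → (¬p2 ∧ p2))
    [∧R] p2 ⊢ p2, (¬p2 ∧ p2)
      [¬R]  ⊢ p2, ¬p2
        [Ax] p2 ⊢ p2
      [Ax] p2 ⊢ p2

Result: YES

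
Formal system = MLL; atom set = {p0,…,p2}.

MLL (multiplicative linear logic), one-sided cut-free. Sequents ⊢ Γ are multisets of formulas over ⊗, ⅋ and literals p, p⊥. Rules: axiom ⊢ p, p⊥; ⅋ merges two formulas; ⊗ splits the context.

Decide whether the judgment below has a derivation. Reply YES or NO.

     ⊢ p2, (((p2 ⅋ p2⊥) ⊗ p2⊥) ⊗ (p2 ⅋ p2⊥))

Derivation trace:
[⊗]  ⊢ p2, (((p2 ⅋ p2⊥) ⊗ p2⊥) ⊗ (p2 ⅋ p2⊥))
  [⊗]  ⊢ p2, ((p2 ⅋ p2⊥) ⊗ p2⊥)
    [⅋]  ⊢ (p2 ⅋ p2⊥)
      [Ax]  ⊢ p2, p2⊥
    [Ax]  ⊢ p2, p2⊥
  [⅋]  ⊢ (p2 ⅋ p2⊥)
    [Ax]  ⊢ p2, p2⊥

Result: YES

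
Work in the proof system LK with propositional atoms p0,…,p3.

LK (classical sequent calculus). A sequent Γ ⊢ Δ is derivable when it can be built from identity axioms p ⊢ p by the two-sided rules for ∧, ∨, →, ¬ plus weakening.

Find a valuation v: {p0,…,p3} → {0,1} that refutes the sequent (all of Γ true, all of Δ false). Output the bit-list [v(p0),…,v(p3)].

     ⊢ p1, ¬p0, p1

Truth-table refutation:
  v=0000: Γ:[] Δ:[p1=F, ¬p0=T, p1=F] refutes=False
  v=0001: Γ:[] Δ:[p1=F, ¬p0=T, p1=F] refutes=False
  v=0010: Γ:[] Δ:[p1=F, ¬p0=T, p1=F] refutes=False
  v=0011: Γ:[] Δ:[p1=F, ¬p0=T, p1=F] refutes=False
  v=0100: Γ:[] Δ:[p1=T, ¬p0=T, p1=T] refutes=False
  v=0101: Γ:[] Δ:[p1=T, ¬p0=T, p1=T] refutes=False
  v=0110: Γ:[] Δ:[p1=T, ¬p0=T, p1=T] refutes=False
  v=0111: Γ:[] Δ:[p1=T, ¬p0=T, p1=T] refutes=False
  v=1000: Γ:[] Δ:[p1=F, ¬p0=F, p1=F] refutes=True  ← countermodel

Result: [1, 0, 0, 0]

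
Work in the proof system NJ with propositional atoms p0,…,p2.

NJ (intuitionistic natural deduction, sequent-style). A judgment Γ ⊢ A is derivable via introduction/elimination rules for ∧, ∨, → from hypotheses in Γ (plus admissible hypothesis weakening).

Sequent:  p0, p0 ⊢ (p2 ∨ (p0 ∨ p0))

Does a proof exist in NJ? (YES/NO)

Derivation (root first):
[Wk] p0, p0 ⊢ (p2 ∨ (p0 ∨ p0))
  [∨I₂] p0 ⊢ (p2 ∨ (p0 ∨ p0))
    [∨I₂] p0 ⊢ (p0 ∨ p0)
      [Ax] p0 ⊢ p0

Result: YES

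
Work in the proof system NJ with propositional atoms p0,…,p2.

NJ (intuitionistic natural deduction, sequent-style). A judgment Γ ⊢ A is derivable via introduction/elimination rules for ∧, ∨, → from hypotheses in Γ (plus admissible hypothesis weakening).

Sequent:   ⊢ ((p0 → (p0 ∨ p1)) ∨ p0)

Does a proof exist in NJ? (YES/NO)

Derivation trace:
[∨I₁]  ⊢ ((p0 → (p0 ∨ p1)) ∨ p0)
  [→I]  ⊢ (p0 → (p0 ∨ p1))
    [∨I₁] p0 ⊢ (p0 ∨ p1)
      [Ax] p0 ⊢ p0

Result: YES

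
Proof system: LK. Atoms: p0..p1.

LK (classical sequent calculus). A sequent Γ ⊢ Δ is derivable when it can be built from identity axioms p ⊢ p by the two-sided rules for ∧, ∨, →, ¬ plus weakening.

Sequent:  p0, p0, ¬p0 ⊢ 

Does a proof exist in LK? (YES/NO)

Derivation (root first):
[¬L] p0, p0, ¬p0 ⊢ 
  [WL] p0, p0 ⊢ p0
    [Ax] p0 ⊢ p0

Result: YES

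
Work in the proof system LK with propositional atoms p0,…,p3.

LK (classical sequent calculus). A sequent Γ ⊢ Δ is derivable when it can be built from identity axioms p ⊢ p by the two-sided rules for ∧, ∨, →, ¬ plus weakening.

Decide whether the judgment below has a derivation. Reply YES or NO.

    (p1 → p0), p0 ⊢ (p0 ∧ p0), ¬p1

Derivation (root first):
[¬R] (p1 → p0), p0 ⊢ (p0 ∧ p0), ¬p1
  [∧R] p1, (p1 → p0), p0 ⊢ (p0 ∧ p0)
    [→L] p1, (p1 → p0) ⊢ p0
      [Ax] p1 ⊢ p1
      [Ax] p0 ⊢ p0
    [Ax] p0 ⊢ p0

Result: YES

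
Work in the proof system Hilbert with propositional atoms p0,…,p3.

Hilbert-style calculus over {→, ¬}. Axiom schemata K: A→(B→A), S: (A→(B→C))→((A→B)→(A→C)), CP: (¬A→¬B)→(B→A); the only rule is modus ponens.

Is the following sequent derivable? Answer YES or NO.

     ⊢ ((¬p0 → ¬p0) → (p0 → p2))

Enumerate valuations to refute Γ ⊢ Δ:
  v=0000: Γ:[] Δ:[((¬p0 → ¬p0) → (p0 → p2))=T] refutes=False
  v=0001: Γ:[] Δ:[((¬p0 → ¬p0) → (p0 → p2))=T] refutes=False
  v=0010: Γ:[] Δ:[((¬p0 → ¬p0) → (p0 → p2))=T] refutes=False
  v=0011: Γ:[] Δ:[((¬p0 → ¬p0) → (p0 → p2))=T] refutes=False
  v=0100: Γ:[] Δ:[((¬p0 → ¬p0) → (p0 → p2))=T] refutes=False
  v=0101: Γ:[] Δ:[((¬p0 → ¬p0) → (p0 → p2))=T] refutes=False
  v=0110: Γ:[] Δ:[((¬p0 → ¬p0) → (p0 → p2))=T] refutes=False
  v=0111: Γ:[] Δ:[((¬p0 → ¬p0) → (p0 → p2))=T] refutes=False
  v=1000: Γ:[] Δ:[((¬p0 → ¬p0) → (p0 → p2))=F] refutes=True  ← countermodel

Result: NO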